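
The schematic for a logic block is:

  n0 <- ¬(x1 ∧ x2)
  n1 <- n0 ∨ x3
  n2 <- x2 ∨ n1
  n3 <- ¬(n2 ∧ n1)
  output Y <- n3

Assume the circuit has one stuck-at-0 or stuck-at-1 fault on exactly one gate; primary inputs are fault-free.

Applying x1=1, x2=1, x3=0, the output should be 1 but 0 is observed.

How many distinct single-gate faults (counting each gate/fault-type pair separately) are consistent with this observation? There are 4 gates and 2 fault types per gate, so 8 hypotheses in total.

3

Fault-free: n0=0, n1=0, n2=1, n3=1 → 1. Observed 0.
  n0 stuck-at-0: output 1 ✗
  n0 stuck-at-1: output 0 ✓
  n1 stuck-at-0: output 1 ✗
  n1 stuck-at-1: output 0 ✓
  n2 stuck-at-0: output 1 ✗
  n2 stuck-at-1: output 1 ✗
  n3 stuck-at-0: output 0 ✓
  n3 stuck-at-1: output 1 ✗
Consistent faults: {n0 stuck-at-1, n1 stuck-at-1, n3 stuck-at-0} — 3 in all.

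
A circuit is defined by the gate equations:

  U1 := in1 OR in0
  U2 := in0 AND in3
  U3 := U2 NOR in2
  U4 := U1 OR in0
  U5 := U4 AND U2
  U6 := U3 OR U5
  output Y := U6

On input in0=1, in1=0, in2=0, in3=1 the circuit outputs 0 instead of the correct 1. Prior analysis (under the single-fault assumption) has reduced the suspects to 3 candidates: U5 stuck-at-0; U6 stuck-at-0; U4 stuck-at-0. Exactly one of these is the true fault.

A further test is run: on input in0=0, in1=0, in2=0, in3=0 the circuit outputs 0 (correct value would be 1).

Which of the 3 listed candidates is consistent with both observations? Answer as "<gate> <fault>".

U6 stuck-at-0

Evaluate each candidate on input in0=0, in1=0, in2=0, in3=0:
  U5 stuck-at-0: U1=0, U2=0, U3=1, U4=0, U5=0 [stuck-at-0], U6=1 → 1 — eliminated
  U6 stuck-at-0: U1=0, U2=0, U3=1, U4=0, U5=0, U6=0 [stuck-at-0] → 0 — matches
  U4 stuck-at-0: U1=0, U2=0, U3=1, U4=0 [stuck-at-0], U5=0, U6=1 → 1 — eliminated
Only U6 stuck-at-0 reproduces the observed 0.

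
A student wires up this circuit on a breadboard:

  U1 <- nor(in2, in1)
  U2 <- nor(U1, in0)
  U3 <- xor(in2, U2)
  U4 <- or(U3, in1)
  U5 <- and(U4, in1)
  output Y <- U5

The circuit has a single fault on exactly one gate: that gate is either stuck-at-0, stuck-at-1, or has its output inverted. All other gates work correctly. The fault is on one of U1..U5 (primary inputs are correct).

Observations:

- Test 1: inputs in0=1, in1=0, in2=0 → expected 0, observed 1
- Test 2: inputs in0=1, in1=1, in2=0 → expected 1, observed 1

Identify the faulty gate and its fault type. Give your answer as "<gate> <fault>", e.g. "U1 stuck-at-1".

Fault-free values for test 1 (in0=1, in1=0, in2=0): U1=1, U2=0, U3=0, U4=0, U5=0, giving Y=0. Observed 1.
Test 1: faults giving observed 1 are {U5 stuck-at-1, U5 inverted output}.
Test 2 (in0=1, in1=1, in2=0): fault-free U1=0, U2=0, U3=0, U4=1, U5=1 → 1; observed 1. Eliminates U5 inverted output.
Only U5 stuck-at-1 is consistent with every test.

U5 stuck-at-1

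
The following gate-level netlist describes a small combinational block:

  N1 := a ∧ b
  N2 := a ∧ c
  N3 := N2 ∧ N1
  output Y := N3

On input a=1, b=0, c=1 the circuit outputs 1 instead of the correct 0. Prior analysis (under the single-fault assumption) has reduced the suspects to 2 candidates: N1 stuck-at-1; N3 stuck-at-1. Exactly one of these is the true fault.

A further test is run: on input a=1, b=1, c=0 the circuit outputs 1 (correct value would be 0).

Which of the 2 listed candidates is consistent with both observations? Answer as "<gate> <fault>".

N3 stuck-at-1

Evaluate each candidate on input a=1, b=1, c=0:
  N1 stuck-at-1: N1=1 [stuck-at-1], N2=0, N3=0 → 0 — eliminated
  N3 stuck-at-1: N1=1, N2=0, N3=1 [stuck-at-1] → 1 — matches
Only N3 stuck-at-1 reproduces the observed 1.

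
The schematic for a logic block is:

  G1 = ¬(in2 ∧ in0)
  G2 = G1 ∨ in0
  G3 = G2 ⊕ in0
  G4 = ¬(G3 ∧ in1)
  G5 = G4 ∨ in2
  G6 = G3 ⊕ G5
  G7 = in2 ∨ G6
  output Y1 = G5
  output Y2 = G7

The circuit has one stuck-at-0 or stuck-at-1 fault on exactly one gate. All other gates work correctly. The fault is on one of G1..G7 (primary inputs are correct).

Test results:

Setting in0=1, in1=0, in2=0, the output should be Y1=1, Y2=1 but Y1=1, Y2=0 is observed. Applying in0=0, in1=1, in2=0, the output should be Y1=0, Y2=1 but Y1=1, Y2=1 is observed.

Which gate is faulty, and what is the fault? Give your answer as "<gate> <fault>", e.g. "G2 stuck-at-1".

G2 stuck-at-0

Fault-free values for test 1 (in0=1, in1=0, in2=0): G1=1, G2=1, G3=0, G4=1, G5=1, G6=1, G7=1, giving Y1=1, Y2=1. Observed Y1=1, Y2=0.
Test 1: faults giving observed Y1=1, Y2=0 are {G2 stuck-at-0, G3 stuck-at-1, G6 stuck-at-0, G7 stuck-at-0}.
Test 2 (in0=0, in1=1, in2=0): fault-free G1=1, G2=1, G3=1, G4=0, G5=0, G6=1, G7=1 → Y1=0, Y2=1; observed Y1=1, Y2=1. Eliminates G3 stuck-at-1, G6 stuck-at-0, G7 stuck-at-0.
Only G2 stuck-at-0 is consistent with every test.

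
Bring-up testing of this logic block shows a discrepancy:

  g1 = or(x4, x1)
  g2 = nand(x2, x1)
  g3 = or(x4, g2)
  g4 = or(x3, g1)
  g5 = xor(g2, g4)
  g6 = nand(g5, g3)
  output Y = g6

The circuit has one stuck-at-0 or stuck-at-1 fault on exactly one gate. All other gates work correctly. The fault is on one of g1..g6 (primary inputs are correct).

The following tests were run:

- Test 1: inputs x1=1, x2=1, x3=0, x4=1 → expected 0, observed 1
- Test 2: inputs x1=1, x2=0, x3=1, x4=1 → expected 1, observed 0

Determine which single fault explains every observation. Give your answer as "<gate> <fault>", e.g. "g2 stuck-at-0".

g4 stuck-at-0

Fault-free values for test 1 (x1=1, x2=1, x3=0, x4=1): g1=1, g2=0, g3=1, g4=1, g5=1, g6=0, giving Y=0. Observed 1.
Test 1: faults giving observed 1 are {g1 stuck-at-0, g2 stuck-at-1, g3 stuck-at-0, g4 stuck-at-0, g5 stuck-at-0, g6 stuck-at-1}.
Test 2 (x1=1, x2=0, x3=1, x4=1): fault-free g1=1, g2=1, g3=1, g4=1, g5=0, g6=1 → 1; observed 0. Eliminates g1 stuck-at-0, g2 stuck-at-1, g3 stuck-at-0, g5 stuck-at-0, g6 stuck-at-1.
Only g4 stuck-at-0 is consistent with every test.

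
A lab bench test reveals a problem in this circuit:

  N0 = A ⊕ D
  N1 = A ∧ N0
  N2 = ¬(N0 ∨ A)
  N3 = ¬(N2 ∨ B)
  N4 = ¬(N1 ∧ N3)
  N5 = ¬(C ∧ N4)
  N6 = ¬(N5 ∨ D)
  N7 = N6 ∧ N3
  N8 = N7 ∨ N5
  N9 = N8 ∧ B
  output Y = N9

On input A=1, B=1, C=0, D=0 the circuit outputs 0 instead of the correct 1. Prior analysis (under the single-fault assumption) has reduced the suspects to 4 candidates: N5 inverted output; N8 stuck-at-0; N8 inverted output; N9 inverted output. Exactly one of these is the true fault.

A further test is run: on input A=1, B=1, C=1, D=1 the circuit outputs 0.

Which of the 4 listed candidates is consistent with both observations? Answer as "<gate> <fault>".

Evaluate each candidate on input A=1, B=1, C=1, D=1:
  N5 inverted output: N0=0, N1=0, N2=0, N3=0, N4=1, N5=1 [inverted output], N6=0, N7=0, N8=1, N9=1 → 1 — eliminated
  N8 stuck-at-0: N0=0, N1=0, N2=0, N3=0, N4=1, N5=0, N6=0, N7=0, N8=0 [stuck-at-0], N9=0 → 0 — matches
  N8 inverted output: N0=0, N1=0, N2=0, N3=0, N4=1, N5=0, N6=0, N7=0, N8=1 [inverted output], N9=1 → 1 — eliminated
  N9 inverted output: N0=0, N1=0, N2=0, N3=0, N4=1, N5=0, N6=0, N7=0, N8=0, N9=1 [inverted output] → 1 — eliminated
Only N8 stuck-at-0 reproduces the observed 0.

N8 stuck-at-0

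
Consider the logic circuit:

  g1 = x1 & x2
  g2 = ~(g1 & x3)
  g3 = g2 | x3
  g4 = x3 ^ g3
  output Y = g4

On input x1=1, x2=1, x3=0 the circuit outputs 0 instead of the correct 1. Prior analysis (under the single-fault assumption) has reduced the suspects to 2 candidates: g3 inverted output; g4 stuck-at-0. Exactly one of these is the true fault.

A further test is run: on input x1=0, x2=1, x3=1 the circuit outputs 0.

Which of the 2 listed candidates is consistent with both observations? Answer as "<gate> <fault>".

g4 stuck-at-0

Evaluate each candidate on input x1=0, x2=1, x3=1:
  g3 inverted output: g1=0, g2=1, g3=0 [inverted output], g4=1 → 1 — eliminated
  g4 stuck-at-0: g1=0, g2=1, g3=1, g4=0 [stuck-at-0] → 0 — matches
Only g4 stuck-at-0 reproduces the observed 0.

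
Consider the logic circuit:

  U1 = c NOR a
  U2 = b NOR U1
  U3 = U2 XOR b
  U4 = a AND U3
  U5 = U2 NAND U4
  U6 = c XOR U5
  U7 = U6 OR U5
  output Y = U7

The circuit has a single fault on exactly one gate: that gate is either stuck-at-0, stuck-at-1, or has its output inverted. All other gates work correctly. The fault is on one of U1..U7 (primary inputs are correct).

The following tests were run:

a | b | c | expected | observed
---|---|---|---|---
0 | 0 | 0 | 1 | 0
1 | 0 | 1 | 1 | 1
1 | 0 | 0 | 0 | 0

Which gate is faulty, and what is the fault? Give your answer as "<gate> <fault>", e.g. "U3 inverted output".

U5 stuck-at-0

Fault-free values for test 1 (a=0, b=0, c=0): U1=1, U2=0, U3=0, U4=0, U5=1, U6=1, U7=1, giving Y=1. Observed 0.
Test 1: faults giving observed 0 are {U5 stuck-at-0, U5 inverted output, U7 stuck-at-0, U7 inverted output}.
Test 2 (a=1, b=0, c=1): fault-free U1=0, U2=1, U3=1, U4=1, U5=0, U6=1, U7=1 → 1; observed 1. Eliminates U7 stuck-at-0, U7 inverted output.
Test 3 (a=1, b=0, c=0): fault-free U1=0, U2=1, U3=1, U4=1, U5=0, U6=0, U7=0 → 0; observed 0. Eliminates U5 inverted output.
Only U5 stuck-at-0 is consistent with every test.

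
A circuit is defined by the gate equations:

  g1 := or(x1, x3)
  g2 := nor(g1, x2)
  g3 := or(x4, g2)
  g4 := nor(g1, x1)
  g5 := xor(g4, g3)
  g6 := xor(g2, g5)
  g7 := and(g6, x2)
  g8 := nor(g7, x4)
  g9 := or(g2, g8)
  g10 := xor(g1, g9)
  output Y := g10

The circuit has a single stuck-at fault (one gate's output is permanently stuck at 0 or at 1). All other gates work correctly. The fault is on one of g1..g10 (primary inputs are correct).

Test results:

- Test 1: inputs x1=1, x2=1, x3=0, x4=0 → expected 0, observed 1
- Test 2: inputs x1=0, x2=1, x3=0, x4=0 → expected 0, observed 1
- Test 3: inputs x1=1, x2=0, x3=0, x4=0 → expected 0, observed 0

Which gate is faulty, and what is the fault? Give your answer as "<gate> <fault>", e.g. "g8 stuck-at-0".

g3 stuck-at-1

Fault-free values for test 1 (x1=1, x2=1, x3=0, x4=0): g1=1, g2=0, g3=0, g4=0, g5=0, g6=0, g7=0, g8=1, g9=1, g10=0, giving Y=0. Observed 1.
Test 1: faults giving observed 1 are {g1 stuck-at-0, g3 stuck-at-1, g4 stuck-at-1, g5 stuck-at-1, g6 stuck-at-1, g7 stuck-at-1, g8 stuck-at-0, g9 stuck-at-0, g10 stuck-at-1}.
Test 2 (x1=0, x2=1, x3=0, x4=0): fault-free g1=0, g2=0, g3=0, g4=1, g5=1, g6=1, g7=1, g8=0, g9=0, g10=0 → 0; observed 1. Eliminates g1 stuck-at-0, g4 stuck-at-1, g5 stuck-at-1, g6 stuck-at-1, g7 stuck-at-1, g8 stuck-at-0, g9 stuck-at-0.
Test 3 (x1=1, x2=0, x3=0, x4=0): fault-free g1=1, g2=0, g3=0, g4=0, g5=0, g6=0, g7=0, g8=1, g9=1, g10=0 → 0; observed 0. Eliminates g10 stuck-at-1.
Only g3 stuck-at-1 is consistent with every test.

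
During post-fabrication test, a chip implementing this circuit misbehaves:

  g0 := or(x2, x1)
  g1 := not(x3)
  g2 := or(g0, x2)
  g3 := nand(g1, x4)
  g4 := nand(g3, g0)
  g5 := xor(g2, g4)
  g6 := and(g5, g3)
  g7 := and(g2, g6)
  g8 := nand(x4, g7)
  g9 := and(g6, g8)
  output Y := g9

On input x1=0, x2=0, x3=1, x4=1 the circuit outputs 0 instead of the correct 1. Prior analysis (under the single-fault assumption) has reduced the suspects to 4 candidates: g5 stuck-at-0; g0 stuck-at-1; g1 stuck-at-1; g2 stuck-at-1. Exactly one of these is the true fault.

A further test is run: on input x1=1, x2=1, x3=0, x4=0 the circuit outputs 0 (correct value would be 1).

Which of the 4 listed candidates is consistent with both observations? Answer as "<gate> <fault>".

Evaluate each candidate on input x1=1, x2=1, x3=0, x4=0:
  g5 stuck-at-0: g0=1, g1=1, g2=1, g3=1, g4=0, g5=0 [stuck-at-0], g6=0, g7=0, g8=1, g9=0 → 0 — matches
  g0 stuck-at-1: g0=1 [stuck-at-1], g1=1, g2=1, g3=1, g4=0, g5=1, g6=1, g7=1, g8=1, g9=1 → 1 — eliminated
  g1 stuck-at-1: g0=1, g1=1 [stuck-at-1], g2=1, g3=1, g4=0, g5=1, g6=1, g7=1, g8=1, g9=1 → 1 — eliminated
  g2 stuck-at-1: g0=1, g1=1, g2=1 [stuck-at-1], g3=1, g4=0, g5=1, g6=1, g7=1, g8=1, g9=1 → 1 — eliminated
Only g5 stuck-at-0 reproduces the observed 0.

g5 stuck-at-0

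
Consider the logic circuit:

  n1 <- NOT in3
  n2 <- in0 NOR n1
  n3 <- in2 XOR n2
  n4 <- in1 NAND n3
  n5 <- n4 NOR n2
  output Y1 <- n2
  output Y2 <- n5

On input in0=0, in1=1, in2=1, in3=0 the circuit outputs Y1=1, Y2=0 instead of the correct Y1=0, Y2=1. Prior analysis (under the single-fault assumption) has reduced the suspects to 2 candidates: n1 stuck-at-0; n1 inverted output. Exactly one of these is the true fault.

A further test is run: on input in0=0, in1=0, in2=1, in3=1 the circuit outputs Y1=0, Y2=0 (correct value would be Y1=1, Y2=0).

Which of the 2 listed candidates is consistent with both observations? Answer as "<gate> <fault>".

Evaluate each candidate on input in0=0, in1=0, in2=1, in3=1:
  n1 stuck-at-0: n1=0 [stuck-at-0], n2=1, n3=0, n4=1, n5=0 → Y1=1, Y2=0 — eliminated
  n1 inverted output: n1=1 [inverted output], n2=0, n3=1, n4=1, n5=0 → Y1=0, Y2=0 — matches
Only n1 inverted output reproduces the observed Y1=0, Y2=0.

n1 inverted output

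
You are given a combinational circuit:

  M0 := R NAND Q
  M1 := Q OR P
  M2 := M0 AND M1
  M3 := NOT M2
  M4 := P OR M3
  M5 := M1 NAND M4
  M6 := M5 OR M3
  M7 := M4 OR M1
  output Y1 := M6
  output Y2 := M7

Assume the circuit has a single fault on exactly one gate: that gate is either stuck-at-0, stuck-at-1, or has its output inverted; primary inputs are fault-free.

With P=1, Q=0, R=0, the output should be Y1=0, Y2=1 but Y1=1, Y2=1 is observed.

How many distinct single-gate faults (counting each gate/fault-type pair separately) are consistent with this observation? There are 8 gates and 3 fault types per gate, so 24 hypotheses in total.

14

Fault-free: M0=1, M1=1, M2=1, M3=0, M4=1, M5=0, M6=0, M7=1 → Y1=0, Y2=1. Observed Y1=1, Y2=1.
  M0: stuck-at-0, inverted output ✓; others ✗
  M1: stuck-at-0, inverted output ✓; others ✗
  M2: stuck-at-0, inverted output ✓; others ✗
  M3: stuck-at-1, inverted output ✓; others ✗
  M4: stuck-at-0, inverted output ✓; others ✗
  M5: stuck-at-1, inverted output ✓; others ✗
  M6: stuck-at-1, inverted output ✓; others ✗
  M7: none of the 3 fault types match ✗
Consistent faults: {M0 stuck-at-0, M0 inverted output, M1 stuck-at-0, M1 inverted output, M2 stuck-at-0, M2 inverted output, M3 stuck-at-1, M3 inverted output, M4 stuck-at-0, M4 inverted output, M5 stuck-at-1, M5 inverted output, M6 stuck-at-1, M6 inverted output} — 14 in all.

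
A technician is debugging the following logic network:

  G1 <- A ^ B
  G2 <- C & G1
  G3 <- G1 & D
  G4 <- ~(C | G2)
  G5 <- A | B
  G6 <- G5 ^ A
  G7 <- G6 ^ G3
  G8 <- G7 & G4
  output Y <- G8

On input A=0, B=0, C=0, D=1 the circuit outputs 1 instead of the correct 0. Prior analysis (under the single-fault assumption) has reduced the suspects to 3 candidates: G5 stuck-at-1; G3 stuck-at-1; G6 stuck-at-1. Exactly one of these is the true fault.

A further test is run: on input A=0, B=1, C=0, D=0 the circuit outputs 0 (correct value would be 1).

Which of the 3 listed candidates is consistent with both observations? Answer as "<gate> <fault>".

G3 stuck-at-1

Evaluate each candidate on input A=0, B=1, C=0, D=0:
  G5 stuck-at-1: G1=1, G2=0, G3=0, G4=1, G5=1 [stuck-at-1], G6=1, G7=1, G8=1 → 1 — eliminated
  G3 stuck-at-1: G1=1, G2=0, G3=1 [stuck-at-1], G4=1, G5=1, G6=1, G7=0, G8=0 → 0 — matches
  G6 stuck-at-1: G1=1, G2=0, G3=0, G4=1, G5=1, G6=1 [stuck-at-1], G7=1, G8=1 → 1 — eliminated
Only G3 stuck-at-1 reproduces the observed 0.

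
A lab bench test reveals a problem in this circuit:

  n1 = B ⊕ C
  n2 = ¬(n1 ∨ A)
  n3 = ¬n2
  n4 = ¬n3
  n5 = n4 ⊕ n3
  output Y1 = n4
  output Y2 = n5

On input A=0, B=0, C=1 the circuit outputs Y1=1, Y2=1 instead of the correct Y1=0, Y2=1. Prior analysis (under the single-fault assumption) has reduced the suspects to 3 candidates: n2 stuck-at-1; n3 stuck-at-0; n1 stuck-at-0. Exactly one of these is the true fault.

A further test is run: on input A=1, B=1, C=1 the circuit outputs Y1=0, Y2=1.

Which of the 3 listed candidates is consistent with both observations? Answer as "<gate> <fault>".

Evaluate each candidate on input A=1, B=1, C=1:
  n2 stuck-at-1: n1=0, n2=1 [stuck-at-1], n3=0, n4=1, n5=1 → Y1=1, Y2=1 — eliminated
  n3 stuck-at-0: n1=0, n2=0, n3=0 [stuck-at-0], n4=1, n5=1 → Y1=1, Y2=1 — eliminated
  n1 stuck-at-0: n1=0 [stuck-at-0], n2=0, n3=1, n4=0, n5=1 → Y1=0, Y2=1 — matches
Only n1 stuck-at-0 reproduces the observed Y1=0, Y2=1.

n1 stuck-at-0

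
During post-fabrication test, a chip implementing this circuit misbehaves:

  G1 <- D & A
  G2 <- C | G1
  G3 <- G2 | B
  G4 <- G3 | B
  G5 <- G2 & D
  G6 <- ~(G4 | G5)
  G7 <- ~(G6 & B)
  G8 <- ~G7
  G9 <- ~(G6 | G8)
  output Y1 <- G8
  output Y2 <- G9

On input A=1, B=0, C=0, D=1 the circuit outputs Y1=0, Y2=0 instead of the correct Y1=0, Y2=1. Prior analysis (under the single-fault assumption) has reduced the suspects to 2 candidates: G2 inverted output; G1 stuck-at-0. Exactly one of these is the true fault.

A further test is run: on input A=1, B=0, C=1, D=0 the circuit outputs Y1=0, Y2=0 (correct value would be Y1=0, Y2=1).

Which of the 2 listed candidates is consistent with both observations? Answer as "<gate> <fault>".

G2 inverted output

Evaluate each candidate on input A=1, B=0, C=1, D=0:
  G2 inverted output: G1=0, G2=0 [inverted output], G3=0, G4=0, G5=0, G6=1, G7=1, G8=0, G9=0 → Y1=0, Y2=0 — matches
  G1 stuck-at-0: G1=0 [stuck-at-0], G2=1, G3=1, G4=1, G5=0, G6=0, G7=1, G8=0, G9=1 → Y1=0, Y2=1 — eliminated
Only G2 inverted output reproduces the observed Y1=0, Y2=0.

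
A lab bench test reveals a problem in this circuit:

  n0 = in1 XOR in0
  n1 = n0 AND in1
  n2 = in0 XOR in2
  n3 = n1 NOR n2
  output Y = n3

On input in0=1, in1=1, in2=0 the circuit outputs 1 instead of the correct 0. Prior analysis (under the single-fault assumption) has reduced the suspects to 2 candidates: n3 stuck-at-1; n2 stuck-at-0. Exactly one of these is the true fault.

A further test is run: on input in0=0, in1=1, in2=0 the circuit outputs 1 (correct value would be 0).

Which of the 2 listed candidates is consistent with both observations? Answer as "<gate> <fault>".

Evaluate each candidate on input in0=0, in1=1, in2=0:
  n3 stuck-at-1: n0=1, n1=1, n2=0, n3=1 [stuck-at-1] → 1 — matches
  n2 stuck-at-0: n0=1, n1=1, n2=0 [stuck-at-0], n3=0 → 0 — eliminated
Only n3 stuck-at-1 reproduces the observed 1.

n3 stuck-at-1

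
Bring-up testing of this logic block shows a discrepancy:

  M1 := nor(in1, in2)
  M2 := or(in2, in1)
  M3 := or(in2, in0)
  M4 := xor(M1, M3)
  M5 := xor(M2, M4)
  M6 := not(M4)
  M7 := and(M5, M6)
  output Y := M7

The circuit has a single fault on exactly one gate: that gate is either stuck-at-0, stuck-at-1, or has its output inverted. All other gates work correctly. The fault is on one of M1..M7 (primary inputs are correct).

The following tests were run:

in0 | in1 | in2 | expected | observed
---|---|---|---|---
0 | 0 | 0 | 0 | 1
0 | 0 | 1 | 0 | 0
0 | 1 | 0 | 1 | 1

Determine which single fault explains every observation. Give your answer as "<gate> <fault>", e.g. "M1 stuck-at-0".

Fault-free values for test 1 (in0=0, in1=0, in2=0): M1=1, M2=0, M3=0, M4=1, M5=1, M6=0, M7=0, giving Y=0. Observed 1.
Test 1: faults giving observed 1 are {M6 stuck-at-1, M6 inverted output, M7 stuck-at-1, M7 inverted output}.
Test 2 (in0=0, in1=0, in2=1): fault-free M1=0, M2=1, M3=1, M4=1, M5=0, M6=0, M7=0 → 0; observed 0. Eliminates M7 stuck-at-1, M7 inverted output.
Test 3 (in0=0, in1=1, in2=0): fault-free M1=0, M2=1, M3=0, M4=0, M5=1, M6=1, M7=1 → 1; observed 1. Eliminates M6 inverted output.
Only M6 stuck-at-1 is consistent with every test.

M6 stuck-at-1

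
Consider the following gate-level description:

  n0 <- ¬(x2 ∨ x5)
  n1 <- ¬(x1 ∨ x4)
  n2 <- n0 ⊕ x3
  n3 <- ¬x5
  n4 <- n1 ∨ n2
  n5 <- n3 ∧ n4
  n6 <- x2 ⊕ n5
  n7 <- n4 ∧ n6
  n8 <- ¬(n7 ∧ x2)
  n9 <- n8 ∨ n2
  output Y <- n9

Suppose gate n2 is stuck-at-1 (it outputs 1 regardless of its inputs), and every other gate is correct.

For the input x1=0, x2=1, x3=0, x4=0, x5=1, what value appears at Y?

Propagate with n2 forced: n0=0, n1=1, n2=1 [stuck-at-1], n3=0, n4=1, n5=0, n6=1, n7=1, n8=0, n9=1.
So Y = 1. (Without the fault it would be 0.)

1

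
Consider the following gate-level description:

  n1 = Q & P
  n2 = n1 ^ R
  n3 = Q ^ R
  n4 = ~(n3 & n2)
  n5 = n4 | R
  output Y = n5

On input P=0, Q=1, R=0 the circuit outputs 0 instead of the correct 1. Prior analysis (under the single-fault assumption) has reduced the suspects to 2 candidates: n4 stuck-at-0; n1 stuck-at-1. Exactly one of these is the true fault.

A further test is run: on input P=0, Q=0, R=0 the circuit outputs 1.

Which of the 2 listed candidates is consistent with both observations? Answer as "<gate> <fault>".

Evaluate each candidate on input P=0, Q=0, R=0:
  n4 stuck-at-0: n1=0, n2=0, n3=0, n4=0 [stuck-at-0], n5=0 → 0 — eliminated
  n1 stuck-at-1: n1=1 [stuck-at-1], n2=1, n3=0, n4=1, n5=1 → 1 — matches
Only n1 stuck-at-1 reproduces the observed 1.

n1 stuck-at-1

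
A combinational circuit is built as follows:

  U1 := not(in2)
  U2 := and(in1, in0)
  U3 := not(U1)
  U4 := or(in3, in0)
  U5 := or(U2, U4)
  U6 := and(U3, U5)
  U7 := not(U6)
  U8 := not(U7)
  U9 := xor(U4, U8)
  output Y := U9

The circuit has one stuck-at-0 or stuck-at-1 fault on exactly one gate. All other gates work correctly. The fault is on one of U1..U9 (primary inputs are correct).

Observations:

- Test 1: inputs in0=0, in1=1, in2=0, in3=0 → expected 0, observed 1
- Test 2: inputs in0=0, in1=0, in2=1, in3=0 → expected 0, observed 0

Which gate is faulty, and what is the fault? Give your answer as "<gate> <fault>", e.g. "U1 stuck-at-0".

Fault-free values for test 1 (in0=0, in1=1, in2=0, in3=0): U1=1, U2=0, U3=0, U4=0, U5=0, U6=0, U7=1, U8=0, U9=0, giving Y=0. Observed 1.
Test 1: faults giving observed 1 are {U4 stuck-at-1, U6 stuck-at-1, U7 stuck-at-0, U8 stuck-at-1, U9 stuck-at-1}.
Test 2 (in0=0, in1=0, in2=1, in3=0): fault-free U1=0, U2=0, U3=1, U4=0, U5=0, U6=0, U7=1, U8=0, U9=0 → 0; observed 0. Eliminates U6 stuck-at-1, U7 stuck-at-0, U8 stuck-at-1, U9 stuck-at-1.
Only U4 stuck-at-1 is consistent with every test.

U4 stuck-at-1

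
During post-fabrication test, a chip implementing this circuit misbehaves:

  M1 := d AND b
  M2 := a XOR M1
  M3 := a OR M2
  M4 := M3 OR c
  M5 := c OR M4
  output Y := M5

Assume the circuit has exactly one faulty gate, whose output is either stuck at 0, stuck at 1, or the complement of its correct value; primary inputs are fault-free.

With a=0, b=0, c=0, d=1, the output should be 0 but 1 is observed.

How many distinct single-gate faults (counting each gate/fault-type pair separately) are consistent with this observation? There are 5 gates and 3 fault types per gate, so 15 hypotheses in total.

Fault-free: M1=0, M2=0, M3=0, M4=0, M5=0 → 0. Observed 1.
  M1: stuck-at-1, inverted output ✓; others ✗
  M2: stuck-at-1, inverted output ✓; others ✗
  M3: stuck-at-1, inverted output ✓; others ✗
  M4: stuck-at-1, inverted output ✓; others ✗
  M5: stuck-at-1, inverted output ✓; others ✗
Consistent faults: {M1 stuck-at-1, M1 inverted output, M2 stuck-at-1, M2 inverted output, M3 stuck-at-1, M3 inverted output, M4 stuck-at-1, M4 inverted output, M5 stuck-at-1, M5 inverted output} — 10 in all.

10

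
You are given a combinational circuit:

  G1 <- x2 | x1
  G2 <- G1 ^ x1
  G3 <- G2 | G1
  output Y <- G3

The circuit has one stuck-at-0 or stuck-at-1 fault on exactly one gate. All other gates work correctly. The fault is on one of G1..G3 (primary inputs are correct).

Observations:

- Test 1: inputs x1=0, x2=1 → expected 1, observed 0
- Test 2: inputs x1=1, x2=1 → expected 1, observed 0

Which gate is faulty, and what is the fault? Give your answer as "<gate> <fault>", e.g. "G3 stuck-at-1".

Fault-free values for test 1 (x1=0, x2=1): G1=1, G2=1, G3=1, giving Y=1. Observed 0.
Test 1: faults giving observed 0 are {G1 stuck-at-0, G3 stuck-at-0}.
Test 2 (x1=1, x2=1): fault-free G1=1, G2=0, G3=1 → 1; observed 0. Eliminates G1 stuck-at-0.
Only G3 stuck-at-0 is consistent with every test.

G3 stuck-at-0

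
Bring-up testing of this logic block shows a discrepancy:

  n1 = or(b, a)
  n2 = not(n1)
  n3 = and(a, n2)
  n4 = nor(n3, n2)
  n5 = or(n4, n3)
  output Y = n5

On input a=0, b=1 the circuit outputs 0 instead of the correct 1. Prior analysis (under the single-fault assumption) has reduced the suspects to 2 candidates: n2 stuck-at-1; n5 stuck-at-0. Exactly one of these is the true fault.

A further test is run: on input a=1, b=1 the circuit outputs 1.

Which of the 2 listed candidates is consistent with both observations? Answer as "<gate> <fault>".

n2 stuck-at-1

Evaluate each candidate on input a=1, b=1:
  n2 stuck-at-1: n1=1, n2=1 [stuck-at-1], n3=1, n4=0, n5=1 → 1 — matches
  n5 stuck-at-0: n1=1, n2=0, n3=0, n4=1, n5=0 [stuck-at-0] → 0 — eliminated
Only n2 stuck-at-1 reproduces the observed 1.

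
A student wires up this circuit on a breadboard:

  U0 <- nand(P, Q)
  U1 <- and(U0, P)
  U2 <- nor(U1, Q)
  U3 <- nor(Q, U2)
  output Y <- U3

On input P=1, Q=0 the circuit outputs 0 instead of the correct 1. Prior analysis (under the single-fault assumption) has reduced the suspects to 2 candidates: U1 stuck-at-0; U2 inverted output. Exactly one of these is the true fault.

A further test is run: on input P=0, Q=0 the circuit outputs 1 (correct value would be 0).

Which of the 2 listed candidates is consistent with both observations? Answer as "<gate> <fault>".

U2 inverted output

Evaluate each candidate on input P=0, Q=0:
  U1 stuck-at-0: U0=1, U1=0 [stuck-at-0], U2=1, U3=0 → 0 — eliminated
  U2 inverted output: U0=1, U1=0, U2=0 [inverted output], U3=1 → 1 — matches
Only U2 inverted output reproduces the observed 1.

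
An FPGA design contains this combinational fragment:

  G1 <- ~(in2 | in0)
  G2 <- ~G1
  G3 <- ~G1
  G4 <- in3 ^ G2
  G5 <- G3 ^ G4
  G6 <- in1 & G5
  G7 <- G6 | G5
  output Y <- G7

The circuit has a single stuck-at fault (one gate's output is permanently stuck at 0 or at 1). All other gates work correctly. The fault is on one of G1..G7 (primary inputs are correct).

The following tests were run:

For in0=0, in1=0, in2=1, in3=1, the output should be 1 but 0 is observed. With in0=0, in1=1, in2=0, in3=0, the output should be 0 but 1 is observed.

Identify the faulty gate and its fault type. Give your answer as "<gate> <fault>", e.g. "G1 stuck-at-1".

Fault-free values for test 1 (in0=0, in1=0, in2=1, in3=1): G1=0, G2=1, G3=1, G4=0, G5=1, G6=0, G7=1, giving Y=1. Observed 0.
Test 1: faults giving observed 0 are {G2 stuck-at-0, G3 stuck-at-0, G4 stuck-at-1, G5 stuck-at-0, G7 stuck-at-0}.
Test 2 (in0=0, in1=1, in2=0, in3=0): fault-free G1=1, G2=0, G3=0, G4=0, G5=0, G6=0, G7=0 → 0; observed 1. Eliminates G2 stuck-at-0, G3 stuck-at-0, G5 stuck-at-0, G7 stuck-at-0.
Only G4 stuck-at-1 is consistent with every test.

G4 stuck-at-1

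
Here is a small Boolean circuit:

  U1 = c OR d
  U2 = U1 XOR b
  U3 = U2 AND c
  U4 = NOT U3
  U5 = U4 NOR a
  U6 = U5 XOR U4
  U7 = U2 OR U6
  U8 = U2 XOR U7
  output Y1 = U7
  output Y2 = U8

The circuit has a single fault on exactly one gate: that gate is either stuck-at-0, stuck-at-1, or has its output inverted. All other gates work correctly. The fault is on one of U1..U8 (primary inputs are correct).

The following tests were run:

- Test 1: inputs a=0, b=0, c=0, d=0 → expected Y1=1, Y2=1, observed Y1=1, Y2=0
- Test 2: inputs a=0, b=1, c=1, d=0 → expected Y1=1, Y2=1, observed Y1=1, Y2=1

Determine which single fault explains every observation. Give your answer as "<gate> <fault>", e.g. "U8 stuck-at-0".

U1 stuck-at-1

Fault-free values for test 1 (a=0, b=0, c=0, d=0): U1=0, U2=0, U3=0, U4=1, U5=0, U6=1, U7=1, U8=1, giving Y1=1, Y2=1. Observed Y1=1, Y2=0.
Test 1: faults giving observed Y1=1, Y2=0 are {U1 stuck-at-1, U1 inverted output, U2 stuck-at-1, U2 inverted output, U8 stuck-at-0, U8 inverted output}.
Test 2 (a=0, b=1, c=1, d=0): fault-free U1=1, U2=0, U3=0, U4=1, U5=0, U6=1, U7=1, U8=1 → Y1=1, Y2=1; observed Y1=1, Y2=1. Eliminates U1 inverted output, U2 stuck-at-1, U2 inverted output, U8 stuck-at-0, U8 inverted output.
Only U1 stuck-at-1 is consistent with every test.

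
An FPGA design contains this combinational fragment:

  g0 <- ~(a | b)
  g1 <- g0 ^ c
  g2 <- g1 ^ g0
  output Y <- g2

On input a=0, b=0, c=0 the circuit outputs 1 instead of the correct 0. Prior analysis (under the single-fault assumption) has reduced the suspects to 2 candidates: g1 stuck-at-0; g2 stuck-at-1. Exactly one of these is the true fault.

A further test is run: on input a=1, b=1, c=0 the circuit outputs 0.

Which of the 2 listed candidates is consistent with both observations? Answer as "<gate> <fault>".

Evaluate each candidate on input a=1, b=1, c=0:
  g1 stuck-at-0: g0=0, g1=0 [stuck-at-0], g2=0 → 0 — matches
  g2 stuck-at-1: g0=0, g1=0, g2=1 [stuck-at-1] → 1 — eliminated
Only g1 stuck-at-0 reproduces the observed 0.

g1 stuck-at-0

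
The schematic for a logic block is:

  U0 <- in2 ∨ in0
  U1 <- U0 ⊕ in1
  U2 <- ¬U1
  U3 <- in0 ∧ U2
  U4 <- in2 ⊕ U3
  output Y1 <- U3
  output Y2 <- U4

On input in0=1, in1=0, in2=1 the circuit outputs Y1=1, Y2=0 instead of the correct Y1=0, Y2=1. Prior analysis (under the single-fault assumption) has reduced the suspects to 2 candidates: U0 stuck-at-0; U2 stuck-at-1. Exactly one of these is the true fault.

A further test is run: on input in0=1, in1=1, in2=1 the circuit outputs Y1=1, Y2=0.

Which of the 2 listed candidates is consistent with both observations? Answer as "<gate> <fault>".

Evaluate each candidate on input in0=1, in1=1, in2=1:
  U0 stuck-at-0: U0=0 [stuck-at-0], U1=1, U2=0, U3=0, U4=1 → Y1=0, Y2=1 — eliminated
  U2 stuck-at-1: U0=1, U1=0, U2=1 [stuck-at-1], U3=1, U4=0 → Y1=1, Y2=0 — matches
Only U2 stuck-at-1 reproduces the observed Y1=1, Y2=0.

U2 stuck-at-1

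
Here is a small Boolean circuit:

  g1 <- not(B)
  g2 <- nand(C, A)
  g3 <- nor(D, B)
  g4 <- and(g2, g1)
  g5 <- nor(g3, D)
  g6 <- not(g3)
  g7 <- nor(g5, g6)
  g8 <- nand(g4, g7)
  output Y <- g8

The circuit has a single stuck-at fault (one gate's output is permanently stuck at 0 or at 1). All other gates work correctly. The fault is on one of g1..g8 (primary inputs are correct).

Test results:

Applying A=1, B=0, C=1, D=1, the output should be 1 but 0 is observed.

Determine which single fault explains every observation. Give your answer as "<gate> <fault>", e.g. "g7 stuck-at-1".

Fault-free values for test 1 (A=1, B=0, C=1, D=1): g1=1, g2=0, g3=0, g4=0, g5=0, g6=1, g7=0, g8=1, giving Y=1. Observed 0.
Test 1: faults giving observed 0 are {g8 stuck-at-0}.
Only g8 stuck-at-0 is consistent with every test.

g8 stuck-at-0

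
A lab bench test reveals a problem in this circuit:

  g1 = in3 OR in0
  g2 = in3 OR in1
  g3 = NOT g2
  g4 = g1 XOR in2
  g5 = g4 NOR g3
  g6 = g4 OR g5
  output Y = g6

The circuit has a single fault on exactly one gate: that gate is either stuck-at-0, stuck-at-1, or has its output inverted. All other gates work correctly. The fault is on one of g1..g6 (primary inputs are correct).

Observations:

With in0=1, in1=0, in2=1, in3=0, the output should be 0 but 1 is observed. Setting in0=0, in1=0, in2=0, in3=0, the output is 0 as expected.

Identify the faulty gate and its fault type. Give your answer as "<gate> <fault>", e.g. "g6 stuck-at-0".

g1 stuck-at-0

Fault-free values for test 1 (in0=1, in1=0, in2=1, in3=0): g1=1, g2=0, g3=1, g4=0, g5=0, g6=0, giving Y=0. Observed 1.
Test 1: faults giving observed 1 are {g1 stuck-at-0, g1 inverted output, g2 stuck-at-1, g2 inverted output, g3 stuck-at-0, g3 inverted output, g4 stuck-at-1, g4 inverted output, g5 stuck-at-1, g5 inverted output, g6 stuck-at-1, g6 inverted output}.
Test 2 (in0=0, in1=0, in2=0, in3=0): fault-free g1=0, g2=0, g3=1, g4=0, g5=0, g6=0 → 0; observed 0. Eliminates g1 inverted output, g2 stuck-at-1, g2 inverted output, g3 stuck-at-0, g3 inverted output, g4 stuck-at-1, g4 inverted output, g5 stuck-at-1, g5 inverted output, g6 stuck-at-1, g6 inverted output.
Only g1 stuck-at-0 is consistent with every test.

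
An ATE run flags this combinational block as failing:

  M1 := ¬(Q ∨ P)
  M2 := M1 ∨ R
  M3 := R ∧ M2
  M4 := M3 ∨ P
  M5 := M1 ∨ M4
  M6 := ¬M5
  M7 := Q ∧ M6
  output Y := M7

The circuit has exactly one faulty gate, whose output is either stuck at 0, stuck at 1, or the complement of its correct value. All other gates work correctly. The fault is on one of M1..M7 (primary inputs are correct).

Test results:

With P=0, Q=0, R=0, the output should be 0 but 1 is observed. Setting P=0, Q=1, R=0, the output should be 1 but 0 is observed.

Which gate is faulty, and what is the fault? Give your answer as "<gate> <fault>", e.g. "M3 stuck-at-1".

Fault-free values for test 1 (P=0, Q=0, R=0): M1=1, M2=1, M3=0, M4=0, M5=1, M6=0, M7=0, giving Y=0. Observed 1.
Test 1: faults giving observed 1 are {M7 stuck-at-1, M7 inverted output}.
Test 2 (P=0, Q=1, R=0): fault-free M1=0, M2=0, M3=0, M4=0, M5=0, M6=1, M7=1 → 1; observed 0. Eliminates M7 stuck-at-1.
Only M7 inverted output is consistent with every test.

M7 inverted output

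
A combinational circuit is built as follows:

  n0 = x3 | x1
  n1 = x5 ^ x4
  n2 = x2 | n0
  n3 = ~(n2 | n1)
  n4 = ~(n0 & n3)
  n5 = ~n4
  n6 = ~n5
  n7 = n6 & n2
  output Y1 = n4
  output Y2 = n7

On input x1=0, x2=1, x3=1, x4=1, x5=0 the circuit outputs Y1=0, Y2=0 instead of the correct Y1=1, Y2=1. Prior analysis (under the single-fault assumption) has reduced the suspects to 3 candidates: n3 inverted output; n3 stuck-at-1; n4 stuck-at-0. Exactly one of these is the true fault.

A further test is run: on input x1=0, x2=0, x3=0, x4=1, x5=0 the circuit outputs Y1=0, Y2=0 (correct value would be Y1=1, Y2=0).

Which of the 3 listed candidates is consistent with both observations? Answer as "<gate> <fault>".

Evaluate each candidate on input x1=0, x2=0, x3=0, x4=1, x5=0:
  n3 inverted output: n0=0, n1=1, n2=0, n3=1 [inverted output], n4=1, n5=0, n6=1, n7=0 → Y1=1, Y2=0 — eliminated
  n3 stuck-at-1: n0=0, n1=1, n2=0, n3=1 [stuck-at-1], n4=1, n5=0, n6=1, n7=0 → Y1=1, Y2=0 — eliminated
  n4 stuck-at-0: n0=0, n1=1, n2=0, n3=0, n4=0 [stuck-at-0], n5=1, n6=0, n7=0 → Y1=0, Y2=0 — matches
Only n4 stuck-at-0 reproduces the observed Y1=0, Y2=0.

n4 stuck-at-0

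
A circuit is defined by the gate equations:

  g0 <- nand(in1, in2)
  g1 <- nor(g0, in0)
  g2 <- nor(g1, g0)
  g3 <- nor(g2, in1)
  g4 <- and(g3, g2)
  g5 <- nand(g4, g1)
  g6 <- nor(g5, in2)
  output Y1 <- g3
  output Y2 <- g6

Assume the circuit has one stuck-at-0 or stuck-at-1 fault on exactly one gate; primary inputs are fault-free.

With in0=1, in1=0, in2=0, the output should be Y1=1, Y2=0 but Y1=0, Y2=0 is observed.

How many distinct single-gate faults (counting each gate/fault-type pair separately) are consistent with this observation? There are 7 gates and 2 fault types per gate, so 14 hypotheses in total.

Fault-free: g0=1, g1=0, g2=0, g3=1, g4=0, g5=1, g6=0 → Y1=1, Y2=0. Observed Y1=0, Y2=0.
  g0 stuck-at-0: output Y1=0, Y2=0 ✓
  g0 stuck-at-1: output Y1=1, Y2=0 ✗
  g1 stuck-at-0: output Y1=1, Y2=0 ✗
  g1 stuck-at-1: output Y1=1, Y2=0 ✗
  g2 stuck-at-0: output Y1=1, Y2=0 ✗
  g2 stuck-at-1: output Y1=0, Y2=0 ✓
  g3 stuck-at-0: output Y1=0, Y2=0 ✓
  g3 stuck-at-1: output Y1=1, Y2=0 ✗
  g4 stuck-at-0: output Y1=1, Y2=0 ✗
  g4 stuck-at-1: output Y1=1, Y2=0 ✗
  g5 stuck-at-0: output Y1=1, Y2=1 ✗
  g5 stuck-at-1: output Y1=1, Y2=0 ✗
  g6 stuck-at-0: output Y1=1, Y2=0 ✗
  g6 stuck-at-1: output Y1=1, Y2=1 ✗
Consistent faults: {g0 stuck-at-0, g2 stuck-at-1, g3 stuck-at-0} — 3 in all.

3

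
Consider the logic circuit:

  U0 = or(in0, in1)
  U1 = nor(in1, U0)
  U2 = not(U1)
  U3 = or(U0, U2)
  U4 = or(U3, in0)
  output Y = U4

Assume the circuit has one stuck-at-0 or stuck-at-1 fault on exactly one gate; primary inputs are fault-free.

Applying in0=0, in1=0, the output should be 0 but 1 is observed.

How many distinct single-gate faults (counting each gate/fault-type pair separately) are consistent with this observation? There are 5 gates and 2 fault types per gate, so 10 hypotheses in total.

5

Fault-free: U0=0, U1=1, U2=0, U3=0, U4=0 → 0. Observed 1.
  U0 stuck-at-0: output 0 ✗
  U0 stuck-at-1: output 1 ✓
  U1 stuck-at-0: output 1 ✓
  U1 stuck-at-1: output 0 ✗
  U2 stuck-at-0: output 0 ✗
  U2 stuck-at-1: output 1 ✓
  U3 stuck-at-0: output 0 ✗
  U3 stuck-at-1: output 1 ✓
  U4 stuck-at-0: output 0 ✗
  U4 stuck-at-1: output 1 ✓
Consistent faults: {U0 stuck-at-1, U1 stuck-at-0, U2 stuck-at-1, U3 stuck-at-1, U4 stuck-at-1} — 5 in all.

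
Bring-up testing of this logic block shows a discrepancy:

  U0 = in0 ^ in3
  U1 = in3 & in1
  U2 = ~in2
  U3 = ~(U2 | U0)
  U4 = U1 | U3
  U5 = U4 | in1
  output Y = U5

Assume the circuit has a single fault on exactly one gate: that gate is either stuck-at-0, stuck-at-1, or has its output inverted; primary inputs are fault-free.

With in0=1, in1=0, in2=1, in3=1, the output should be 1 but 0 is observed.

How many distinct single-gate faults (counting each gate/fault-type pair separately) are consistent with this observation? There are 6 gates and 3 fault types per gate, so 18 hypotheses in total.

10

Fault-free: U0=0, U1=0, U2=0, U3=1, U4=1, U5=1 → 1. Observed 0.
  U0: stuck-at-1, inverted output ✓; others ✗
  U1: none of the 3 fault types match ✗
  U2: stuck-at-1, inverted output ✓; others ✗
  U3: stuck-at-0, inverted output ✓; others ✗
  U4: stuck-at-0, inverted output ✓; others ✗
  U5: stuck-at-0, inverted output ✓; others ✗
Consistent faults: {U0 stuck-at-1, U0 inverted output, U2 stuck-at-1, U2 inverted output, U3 stuck-at-0, U3 inverted output, U4 stuck-at-0, U4 inverted output, U5 stuck-at-0, U5 inverted output} — 10 in all.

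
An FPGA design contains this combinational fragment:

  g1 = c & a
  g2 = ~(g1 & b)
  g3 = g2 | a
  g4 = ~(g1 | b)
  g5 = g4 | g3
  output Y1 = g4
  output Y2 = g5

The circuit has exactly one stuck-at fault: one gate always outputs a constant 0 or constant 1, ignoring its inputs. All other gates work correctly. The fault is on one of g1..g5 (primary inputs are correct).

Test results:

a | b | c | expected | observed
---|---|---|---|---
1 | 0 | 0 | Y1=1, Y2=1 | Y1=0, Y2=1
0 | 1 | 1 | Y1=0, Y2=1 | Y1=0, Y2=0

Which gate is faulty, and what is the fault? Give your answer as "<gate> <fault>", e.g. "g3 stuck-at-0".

g1 stuck-at-1

Fault-free values for test 1 (a=1, b=0, c=0): g1=0, g2=1, g3=1, g4=1, g5=1, giving Y1=1, Y2=1. Observed Y1=0, Y2=1.
Test 1: faults giving observed Y1=0, Y2=1 are {g1 stuck-at-1, g4 stuck-at-0}.
Test 2 (a=0, b=1, c=1): fault-free g1=0, g2=1, g3=1, g4=0, g5=1 → Y1=0, Y2=1; observed Y1=0, Y2=0. Eliminates g4 stuck-at-0.
Only g1 stuck-at-1 is consistent with every test.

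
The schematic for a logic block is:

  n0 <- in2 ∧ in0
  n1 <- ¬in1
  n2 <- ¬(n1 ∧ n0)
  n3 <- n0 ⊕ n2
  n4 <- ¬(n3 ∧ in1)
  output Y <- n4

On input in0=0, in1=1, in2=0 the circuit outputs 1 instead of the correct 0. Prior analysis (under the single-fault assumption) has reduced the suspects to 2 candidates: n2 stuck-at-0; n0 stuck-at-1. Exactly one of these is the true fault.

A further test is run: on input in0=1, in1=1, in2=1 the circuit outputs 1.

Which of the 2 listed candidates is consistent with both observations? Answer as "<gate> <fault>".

n0 stuck-at-1

Evaluate each candidate on input in0=1, in1=1, in2=1:
  n2 stuck-at-0: n0=1, n1=0, n2=0 [stuck-at-0], n3=1, n4=0 → 0 — eliminated
  n0 stuck-at-1: n0=1 [stuck-at-1], n1=0, n2=1, n3=0, n4=1 → 1 — matches
Only n0 stuck-at-1 reproduces the observed 1.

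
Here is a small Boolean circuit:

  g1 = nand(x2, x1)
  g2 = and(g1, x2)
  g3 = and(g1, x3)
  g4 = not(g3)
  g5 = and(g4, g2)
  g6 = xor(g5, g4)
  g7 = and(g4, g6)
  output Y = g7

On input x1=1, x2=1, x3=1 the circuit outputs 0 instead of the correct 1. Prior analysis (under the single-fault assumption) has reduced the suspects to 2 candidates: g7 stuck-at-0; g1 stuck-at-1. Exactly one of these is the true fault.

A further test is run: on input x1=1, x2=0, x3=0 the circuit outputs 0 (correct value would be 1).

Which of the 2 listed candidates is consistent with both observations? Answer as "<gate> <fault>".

Evaluate each candidate on input x1=1, x2=0, x3=0:
  g7 stuck-at-0: g1=1, g2=0, g3=0, g4=1, g5=0, g6=1, g7=0 [stuck-at-0] → 0 — matches
  g1 stuck-at-1: g1=1 [stuck-at-1], g2=0, g3=0, g4=1, g5=0, g6=1, g7=1 → 1 — eliminated
Only g7 stuck-at-0 reproduces the observed 0.

g7 stuck-at-0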